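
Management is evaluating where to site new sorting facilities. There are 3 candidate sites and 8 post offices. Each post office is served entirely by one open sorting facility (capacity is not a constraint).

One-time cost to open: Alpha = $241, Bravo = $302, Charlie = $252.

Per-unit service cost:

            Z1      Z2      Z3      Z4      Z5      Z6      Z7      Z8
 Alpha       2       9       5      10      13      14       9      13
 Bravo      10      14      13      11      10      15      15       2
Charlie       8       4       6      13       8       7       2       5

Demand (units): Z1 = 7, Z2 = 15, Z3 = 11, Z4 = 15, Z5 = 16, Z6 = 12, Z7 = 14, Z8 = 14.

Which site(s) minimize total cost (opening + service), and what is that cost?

Open Charlie only; minimum total cost 939.

For any fixed open set, each post office goes to its cheapest open site; total = fixed + service.
{Charlie}: Z1→Charlie 8·7=56, Z2→Charlie 4·15=60, Z3→Charlie 6·11=66, Z4→Charlie 13·15=195, Z5→Charlie 8·16=128, Z6→Charlie 7·12=84, Z7→Charlie 2·14=28, Z8→Charlie 5·14=70. Service 687; fixed 252; total 939.
{Alpha, Charlie}: Z1→Alpha 2·7=14, Z2→Charlie 4·15=60, Z3→Alpha 5·11=55, Z4→Alpha 10·15=150, Z5→Charlie 8·16=128, Z6→Charlie 7·12=84, Z7→Charlie 2·14=28, Z8→Charlie 5·14=70. Service 589; fixed 493; total 1082.
{Bravo, Charlie}: service 615 + fixed 554 = 1169
{Alpha, Bravo, Charlie}: service 547 + fixed 795 = 1342
No other subset beats 939.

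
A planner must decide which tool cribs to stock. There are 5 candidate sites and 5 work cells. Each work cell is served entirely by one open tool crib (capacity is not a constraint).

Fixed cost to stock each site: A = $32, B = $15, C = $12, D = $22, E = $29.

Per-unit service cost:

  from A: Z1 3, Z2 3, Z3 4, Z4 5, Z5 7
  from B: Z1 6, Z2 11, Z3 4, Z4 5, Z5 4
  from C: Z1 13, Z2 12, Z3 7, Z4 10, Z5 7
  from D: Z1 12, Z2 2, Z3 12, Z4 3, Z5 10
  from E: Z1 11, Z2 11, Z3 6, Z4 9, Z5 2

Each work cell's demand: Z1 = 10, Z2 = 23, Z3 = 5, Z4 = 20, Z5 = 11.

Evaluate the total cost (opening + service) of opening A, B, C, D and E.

Each work cell is assigned to its cheapest site among the open ones.
{A, B, C, D, E}: Z1→A 3·10=30, Z2→D 2·23=46, Z3→A 4·5=20, Z4→D 3·20=60, Z5→E 2·11=22. Service 178; fixed 110; total 288.

Total cost: 288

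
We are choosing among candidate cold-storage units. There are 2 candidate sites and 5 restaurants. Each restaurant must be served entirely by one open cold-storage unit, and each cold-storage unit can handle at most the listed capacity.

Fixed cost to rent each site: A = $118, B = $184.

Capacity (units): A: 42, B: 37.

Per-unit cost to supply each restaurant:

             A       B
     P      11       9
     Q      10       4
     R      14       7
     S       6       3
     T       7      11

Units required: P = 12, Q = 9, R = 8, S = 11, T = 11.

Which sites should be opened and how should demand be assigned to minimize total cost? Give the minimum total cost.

Minimum total cost: 636

Open {A, B}: P→A 11·12=132, Q→B 4·9=36, R→B 7·8=56, S→B 3·11=33, T→A 7·11=77.
Loads: A carries 23/42, B carries 28/37. Service 334; fixed 302; total 636.
Next best feasible plan costs 645.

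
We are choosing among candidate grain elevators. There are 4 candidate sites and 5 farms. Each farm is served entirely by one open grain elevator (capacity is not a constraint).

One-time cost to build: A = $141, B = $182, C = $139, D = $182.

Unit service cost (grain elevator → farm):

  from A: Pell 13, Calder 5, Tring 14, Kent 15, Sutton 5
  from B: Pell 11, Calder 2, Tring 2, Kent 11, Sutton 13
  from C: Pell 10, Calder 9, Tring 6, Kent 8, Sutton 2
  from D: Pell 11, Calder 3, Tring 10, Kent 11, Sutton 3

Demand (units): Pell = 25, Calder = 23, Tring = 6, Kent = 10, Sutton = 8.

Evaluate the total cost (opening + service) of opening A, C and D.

Each farm is assigned to its cheapest site among the open ones.
{A, C, D}: Pell→C 10·25=250, Calder→D 3·23=69, Tring→C 6·6=36, Kent→C 8·10=80, Sutton→C 2·8=16. Service 451; fixed 462; total 913.

Total cost: 913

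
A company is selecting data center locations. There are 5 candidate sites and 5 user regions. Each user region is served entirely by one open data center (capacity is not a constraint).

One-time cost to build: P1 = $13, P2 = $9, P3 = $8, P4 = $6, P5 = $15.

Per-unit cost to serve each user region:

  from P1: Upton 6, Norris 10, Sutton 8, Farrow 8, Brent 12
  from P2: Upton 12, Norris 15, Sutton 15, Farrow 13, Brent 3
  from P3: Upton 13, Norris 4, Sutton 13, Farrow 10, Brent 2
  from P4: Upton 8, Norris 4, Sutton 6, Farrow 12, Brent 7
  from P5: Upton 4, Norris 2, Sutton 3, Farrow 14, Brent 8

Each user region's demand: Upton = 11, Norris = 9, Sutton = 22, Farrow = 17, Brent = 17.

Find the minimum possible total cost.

For any fixed open set, each user region goes to its cheapest open site; total = fixed + service.
{P1, P3, P5}: Upton→P5 4·11=44, Norris→P5 2·9=18, Sutton→P5 3·22=66, Farrow→P1 8·17=136, Brent→P3 2·17=34. Service 298; fixed 36; total 334.
{P1, P3, P4, P5}: service 298 + fixed 42 = 340
{P1, P2, P3, P5}: Upton→P5 4·11=44, Norris→P5 2·9=18, Sutton→P5 3·22=66, Farrow→P1 8·17=136, Brent→P3 2·17=34. Service 298; fixed 45; total 343.
{P1, P2, P3, P4, P5}: Upton→P5 4·11=44, Norris→P5 2·9=18, Sutton→P5 3·22=66, Farrow→P1 8·17=136, Brent→P3 2·17=34. Service 298; fixed 51; total 349.
No other subset beats 334.

Minimum total cost: 334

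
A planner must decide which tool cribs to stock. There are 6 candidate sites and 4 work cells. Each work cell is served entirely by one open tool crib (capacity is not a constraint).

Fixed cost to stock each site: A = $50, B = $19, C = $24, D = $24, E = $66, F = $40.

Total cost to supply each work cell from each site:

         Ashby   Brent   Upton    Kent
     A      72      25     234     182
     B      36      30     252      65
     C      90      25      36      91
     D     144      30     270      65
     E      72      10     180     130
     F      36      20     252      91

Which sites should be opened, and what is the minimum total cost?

Open B and C; minimum total cost 205.

For any fixed open set, each work cell goes to its cheapest open site; total = fixed + service.
{B, C}: Ashby→B 36, Brent→C 25, Upton→C 36, Kent→B 65. Service 162; fixed 43; total 205.
{B, C, D}: Ashby→B 36, Brent→C 25, Upton→C 36, Kent→B 65. Service 162; fixed 67; total 229.
{B, C, F}: Ashby→B 36, Brent→F 20, Upton→C 36, Kent→B 65. Service 157; fixed 83; total 240.
{A, B, C, D, E, F}: Ashby→B 36, Brent→E 10, Upton→C 36, Kent→B 65. Service 147; fixed 223; total 370.
No other subset beats 205.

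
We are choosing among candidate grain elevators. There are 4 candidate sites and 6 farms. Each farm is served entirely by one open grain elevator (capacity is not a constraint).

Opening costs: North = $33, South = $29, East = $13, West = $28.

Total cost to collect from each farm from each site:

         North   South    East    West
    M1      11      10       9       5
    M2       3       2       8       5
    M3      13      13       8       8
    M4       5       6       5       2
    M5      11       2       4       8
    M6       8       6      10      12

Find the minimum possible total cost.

Minimum total cost: 57

For any fixed open set, each farm goes to its cheapest open site; total = fixed + service.
{East}: M1→East 9, M2→East 8, M3→East 8, M4→East 5, M5→East 4, M6→East 10. Service 44; fixed 13; total 57.
{South}: service 39 + fixed 29 = 68
{West}: M1→West 5, M2→West 5, M3→West 8, M4→West 2, M5→West 8, M6→West 12. Service 40; fixed 28; total 68.
{North, South, East, West}: M1→West 5, M2→South 2, M3→East 8, M4→West 2, M5→South 2, M6→South 6. Service 25; fixed 103; total 128.
(All 15 nonempty subsets were checked; East only is lowest.)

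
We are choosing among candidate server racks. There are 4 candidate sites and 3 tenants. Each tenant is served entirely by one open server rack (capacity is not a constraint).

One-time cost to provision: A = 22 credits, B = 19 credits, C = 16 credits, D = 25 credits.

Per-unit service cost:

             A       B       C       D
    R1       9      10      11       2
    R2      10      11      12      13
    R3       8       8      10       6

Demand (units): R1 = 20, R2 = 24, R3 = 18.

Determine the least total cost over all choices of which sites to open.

Minimum total cost: 435

For any fixed open set, each tenant goes to its cheapest open site; total = fixed + service.
{A, D}: R1→D 2·20=40, R2→A 10·24=240, R3→D 6·18=108. Service 388; fixed 47; total 435.
{A, C, D}: service 388 + fixed 63 = 451
{A, B, D}: R1→D 2·20=40, R2→A 10·24=240, R3→D 6·18=108. Service 388; fixed 66; total 454.
{A, B, C, D}: service 388 + fixed 82 = 470
No other subset beats 435.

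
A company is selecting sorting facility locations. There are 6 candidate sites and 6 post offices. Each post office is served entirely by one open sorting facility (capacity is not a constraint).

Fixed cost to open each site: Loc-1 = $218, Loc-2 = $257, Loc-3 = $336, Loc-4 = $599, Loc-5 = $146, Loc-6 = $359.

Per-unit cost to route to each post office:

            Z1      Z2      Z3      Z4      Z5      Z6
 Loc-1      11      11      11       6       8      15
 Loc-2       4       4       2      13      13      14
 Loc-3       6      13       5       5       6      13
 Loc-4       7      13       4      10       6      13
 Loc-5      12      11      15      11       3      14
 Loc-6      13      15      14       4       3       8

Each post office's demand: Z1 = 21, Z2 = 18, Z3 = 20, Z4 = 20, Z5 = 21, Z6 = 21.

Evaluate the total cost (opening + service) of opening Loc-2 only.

Each post office is assigned to its cheapest site among the open ones.
{Loc-2}: Z1→Loc-2 4·21=84, Z2→Loc-2 4·18=72, Z3→Loc-2 2·20=40, Z4→Loc-2 13·20=260, Z5→Loc-2 13·21=273, Z6→Loc-2 14·21=294. Service 1023; fixed 257; total 1280.

Total cost: 1280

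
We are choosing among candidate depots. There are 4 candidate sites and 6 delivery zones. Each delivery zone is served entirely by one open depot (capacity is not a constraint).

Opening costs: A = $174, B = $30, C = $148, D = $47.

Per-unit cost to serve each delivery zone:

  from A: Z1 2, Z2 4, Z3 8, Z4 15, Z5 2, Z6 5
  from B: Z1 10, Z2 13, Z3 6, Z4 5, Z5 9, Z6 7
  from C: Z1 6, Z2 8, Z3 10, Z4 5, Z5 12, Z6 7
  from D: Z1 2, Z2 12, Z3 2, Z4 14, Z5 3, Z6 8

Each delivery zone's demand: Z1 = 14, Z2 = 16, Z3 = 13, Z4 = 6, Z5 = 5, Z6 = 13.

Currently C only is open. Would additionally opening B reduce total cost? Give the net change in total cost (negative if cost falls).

Yes — net change −37 (cost falls by 37).

Current service cost with {C}: 523.
Adding B: each delivery zone re-picks its cheapest; new service cost 456, saving 67.
Extra fixed cost: 30. Net change = 30 − 67 = -37.
(Totals: 671 → 634.)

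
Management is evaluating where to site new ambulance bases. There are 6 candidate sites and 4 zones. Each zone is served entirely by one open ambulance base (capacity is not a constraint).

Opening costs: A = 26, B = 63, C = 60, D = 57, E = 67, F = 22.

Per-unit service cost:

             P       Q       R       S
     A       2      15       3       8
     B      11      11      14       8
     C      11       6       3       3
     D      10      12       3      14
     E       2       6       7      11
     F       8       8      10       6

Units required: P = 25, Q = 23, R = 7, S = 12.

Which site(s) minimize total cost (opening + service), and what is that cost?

Open A and C; minimum total cost 331.

For any fixed open set, each zone goes to its cheapest open site; total = fixed + service.
{A, C}: P→A 2·25=50, Q→C 6·23=138, R→A 3·7=21, S→C 3·12=36. Service 245; fixed 86; total 331.
{A, C, F}: service 245 + fixed 108 = 353
{C, E}: service 245 + fixed 127 = 372
{A, B, C, D, E, F}: P→A 2·25=50, Q→C 6·23=138, R→A 3·7=21, S→C 3·12=36. Service 245; fixed 295; total 540.
No other subset beats 331.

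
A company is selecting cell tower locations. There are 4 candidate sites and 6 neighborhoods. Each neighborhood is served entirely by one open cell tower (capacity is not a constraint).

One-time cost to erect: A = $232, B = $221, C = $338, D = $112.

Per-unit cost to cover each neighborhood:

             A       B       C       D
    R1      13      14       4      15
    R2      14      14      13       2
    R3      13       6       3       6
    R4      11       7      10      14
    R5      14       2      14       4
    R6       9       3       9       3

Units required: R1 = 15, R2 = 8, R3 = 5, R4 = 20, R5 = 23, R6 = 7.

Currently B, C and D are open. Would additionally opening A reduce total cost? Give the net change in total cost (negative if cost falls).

No — net change +232 (cost rises by 232).

Current service cost with {B, C, D}: 298.
Adding A: each neighborhood re-picks its cheapest; new service cost 298, saving 0.
Extra fixed cost: 232. Net change = 232 − 0 = 232.
(Totals: 969 → 1201.)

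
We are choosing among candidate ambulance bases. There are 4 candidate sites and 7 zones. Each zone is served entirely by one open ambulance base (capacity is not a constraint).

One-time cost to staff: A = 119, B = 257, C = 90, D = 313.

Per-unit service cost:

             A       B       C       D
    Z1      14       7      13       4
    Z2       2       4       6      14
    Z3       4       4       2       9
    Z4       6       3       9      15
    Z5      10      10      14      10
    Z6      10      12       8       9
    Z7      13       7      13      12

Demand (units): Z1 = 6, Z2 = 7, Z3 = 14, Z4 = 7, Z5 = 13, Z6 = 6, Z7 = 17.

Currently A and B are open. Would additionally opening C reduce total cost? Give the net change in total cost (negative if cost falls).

Current service cost with {A, B}: 442.
Adding C: each zone re-picks its cheapest; new service cost 402, saving 40.
Extra fixed cost: 90. Net change = 90 − 40 = 50.
(Totals: 818 → 868.)

No — net change +50 (cost rises by 50).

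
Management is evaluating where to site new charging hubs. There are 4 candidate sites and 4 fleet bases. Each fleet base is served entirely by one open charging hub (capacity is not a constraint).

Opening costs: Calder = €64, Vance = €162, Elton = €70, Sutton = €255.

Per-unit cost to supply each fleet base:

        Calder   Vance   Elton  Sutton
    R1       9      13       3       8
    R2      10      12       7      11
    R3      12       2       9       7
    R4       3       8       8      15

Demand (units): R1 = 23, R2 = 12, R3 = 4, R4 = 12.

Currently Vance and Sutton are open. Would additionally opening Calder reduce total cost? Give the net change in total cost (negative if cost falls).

Current service cost with {Vance, Sutton}: 420.
Adding Calder: each fleet base re-picks its cheapest; new service cost 348, saving 72.
Extra fixed cost: 64. Net change = 64 − 72 = -8.
(Totals: 837 → 829.)

Yes — net change −8 (cost falls by 8).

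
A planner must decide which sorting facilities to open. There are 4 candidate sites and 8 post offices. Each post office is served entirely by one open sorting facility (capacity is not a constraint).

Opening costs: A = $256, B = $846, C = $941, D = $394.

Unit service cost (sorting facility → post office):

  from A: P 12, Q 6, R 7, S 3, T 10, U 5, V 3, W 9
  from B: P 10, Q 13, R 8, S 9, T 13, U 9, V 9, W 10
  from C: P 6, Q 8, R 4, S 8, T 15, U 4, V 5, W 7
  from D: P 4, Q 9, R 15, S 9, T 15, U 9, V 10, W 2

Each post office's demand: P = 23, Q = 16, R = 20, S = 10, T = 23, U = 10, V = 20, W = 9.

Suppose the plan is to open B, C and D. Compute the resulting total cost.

Total cost: 3018

Each post office is assigned to its cheapest site among the open ones.
{B, C, D}: P→D 4·23=92, Q→C 8·16=128, R→C 4·20=80, S→C 8·10=80, T→B 13·23=299, U→C 4·10=40, V→C 5·20=100, W→D 2·9=18. Service 837; fixed 2181; total 3018.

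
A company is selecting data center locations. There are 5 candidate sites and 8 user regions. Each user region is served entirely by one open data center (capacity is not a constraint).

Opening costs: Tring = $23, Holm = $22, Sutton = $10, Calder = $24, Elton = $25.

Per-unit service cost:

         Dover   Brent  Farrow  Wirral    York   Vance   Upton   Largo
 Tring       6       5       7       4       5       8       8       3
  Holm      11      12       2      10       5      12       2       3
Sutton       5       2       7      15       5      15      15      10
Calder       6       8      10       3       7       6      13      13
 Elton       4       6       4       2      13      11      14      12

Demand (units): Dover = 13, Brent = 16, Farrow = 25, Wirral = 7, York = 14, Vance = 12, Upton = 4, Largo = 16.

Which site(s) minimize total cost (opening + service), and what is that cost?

Open Holm, Sutton and Calder; minimum total cost 422.

For any fixed open set, each user region goes to its cheapest open site; total = fixed + service.
{Holm, Sutton, Calder}: Dover→Sutton 5·13=65, Brent→Sutton 2·16=32, Farrow→Holm 2·25=50, Wirral→Calder 3·7=21, York→Holm 5·14=70, Vance→Calder 6·12=72, Upton→Holm 2·4=8, Largo→Holm 3·16=48. Service 366; fixed 56; total 422.
{Holm, Sutton, Calder, Elton}: Dover→Elton 4·13=52, Brent→Sutton 2·16=32, Farrow→Holm 2·25=50, Wirral→Elton 2·7=14, York→Holm 5·14=70, Vance→Calder 6·12=72, Upton→Holm 2·4=8, Largo→Holm 3·16=48. Service 346; fixed 81; total 427.
{Tring, Holm, Sutton, Calder}: service 366 + fixed 79 = 445
{Tring, Holm, Sutton, Calder, Elton}: service 346 + fixed 104 = 450
No other subset beats 422.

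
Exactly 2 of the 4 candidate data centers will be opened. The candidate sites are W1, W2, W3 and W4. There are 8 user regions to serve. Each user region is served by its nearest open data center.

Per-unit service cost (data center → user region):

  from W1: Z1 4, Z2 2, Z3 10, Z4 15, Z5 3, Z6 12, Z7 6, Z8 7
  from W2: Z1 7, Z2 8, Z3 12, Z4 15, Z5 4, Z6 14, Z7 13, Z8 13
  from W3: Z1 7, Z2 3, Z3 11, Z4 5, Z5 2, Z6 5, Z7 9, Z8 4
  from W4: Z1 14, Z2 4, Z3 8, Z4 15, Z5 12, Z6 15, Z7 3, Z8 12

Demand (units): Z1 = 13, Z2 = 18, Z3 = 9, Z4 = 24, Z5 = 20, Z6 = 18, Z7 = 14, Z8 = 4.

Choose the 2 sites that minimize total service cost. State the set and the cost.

With exactly 2 open, each user region uses its cheapest among the chosen.
{W3, W4}: Z1→W3 7·13=91, Z2→W3 3·18=54, Z3→W4 8·9=72, Z4→W3 5·24=120, Z5→W3 2·20=40, Z6→W3 5·18=90, Z7→W4 3·14=42, Z8→W3 4·4=16. Service cost 525.
{W1, W3}: service cost 528
{W2, W3}: service cost 636
Among all 6 size-2 choices, {W3, W4} is lowest.

Choose W3 and W4; total service cost 525.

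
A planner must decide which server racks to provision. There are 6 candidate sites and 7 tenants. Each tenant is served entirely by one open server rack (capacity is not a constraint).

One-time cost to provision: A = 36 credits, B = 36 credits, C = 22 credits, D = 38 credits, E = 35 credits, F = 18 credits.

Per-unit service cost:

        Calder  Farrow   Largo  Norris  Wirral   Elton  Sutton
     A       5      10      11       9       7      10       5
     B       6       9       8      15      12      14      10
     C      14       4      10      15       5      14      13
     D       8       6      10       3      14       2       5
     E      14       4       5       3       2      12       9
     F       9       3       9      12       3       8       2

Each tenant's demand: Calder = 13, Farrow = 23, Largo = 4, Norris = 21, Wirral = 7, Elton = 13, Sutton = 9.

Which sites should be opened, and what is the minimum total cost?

Open A, D and F; minimum total cost 390.

For any fixed open set, each tenant goes to its cheapest open site; total = fixed + service.
{A, D, F}: Calder→A 5·13=65, Farrow→F 3·23=69, Largo→F 9·4=36, Norris→D 3·21=63, Wirral→F 3·7=21, Elton→D 2·13=26, Sutton→F 2·9=18. Service 298; fixed 92; total 390.
{D, F}: service 337 + fixed 56 = 393
{B, D, F}: service 307 + fixed 92 = 399
{A, B, C, D, E, F}: Calder→A 5·13=65, Farrow→F 3·23=69, Largo→E 5·4=20, Norris→D 3·21=63, Wirral→E 2·7=14, Elton→D 2·13=26, Sutton→F 2·9=18. Service 275; fixed 185; total 460.
No other subset beats 390.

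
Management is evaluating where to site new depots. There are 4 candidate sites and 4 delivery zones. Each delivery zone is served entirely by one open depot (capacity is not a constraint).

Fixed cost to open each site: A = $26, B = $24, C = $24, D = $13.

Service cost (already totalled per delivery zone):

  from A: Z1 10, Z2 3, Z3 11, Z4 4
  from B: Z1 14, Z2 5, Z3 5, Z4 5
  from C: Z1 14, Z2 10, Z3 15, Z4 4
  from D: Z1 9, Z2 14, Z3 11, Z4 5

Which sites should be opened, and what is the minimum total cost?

For any fixed open set, each delivery zone goes to its cheapest open site; total = fixed + service.
{D}: Z1→D 9, Z2→D 14, Z3→D 11, Z4→D 5. Service 39; fixed 13; total 52.
{B}: service 29 + fixed 24 = 53
{A}: service 28 + fixed 26 = 54
{A, B, C, D}: Z1→D 9, Z2→A 3, Z3→B 5, Z4→A 4. Service 21; fixed 87; total 108.
No other subset beats 52.

Open D only; minimum total cost 52.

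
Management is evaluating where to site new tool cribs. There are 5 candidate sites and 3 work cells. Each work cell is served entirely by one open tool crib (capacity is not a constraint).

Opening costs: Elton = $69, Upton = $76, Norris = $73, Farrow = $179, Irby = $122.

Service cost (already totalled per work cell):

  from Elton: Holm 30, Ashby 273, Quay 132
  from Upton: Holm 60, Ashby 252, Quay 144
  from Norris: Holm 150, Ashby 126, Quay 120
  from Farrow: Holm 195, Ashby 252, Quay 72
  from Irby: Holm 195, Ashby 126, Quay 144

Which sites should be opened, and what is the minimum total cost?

Open Elton and Norris; minimum total cost 418.

For any fixed open set, each work cell goes to its cheapest open site; total = fixed + service.
{Elton, Norris}: Holm→Elton 30, Ashby→Norris 126, Quay→Norris 120. Service 276; fixed 142; total 418.
{Upton, Norris}: Holm→Upton 60, Ashby→Norris 126, Quay→Norris 120. Service 306; fixed 149; total 455.
{Norris}: service 396 + fixed 73 = 469
{Elton, Upton, Norris, Farrow, Irby}: service 228 + fixed 519 = 747
No other subset beats 418.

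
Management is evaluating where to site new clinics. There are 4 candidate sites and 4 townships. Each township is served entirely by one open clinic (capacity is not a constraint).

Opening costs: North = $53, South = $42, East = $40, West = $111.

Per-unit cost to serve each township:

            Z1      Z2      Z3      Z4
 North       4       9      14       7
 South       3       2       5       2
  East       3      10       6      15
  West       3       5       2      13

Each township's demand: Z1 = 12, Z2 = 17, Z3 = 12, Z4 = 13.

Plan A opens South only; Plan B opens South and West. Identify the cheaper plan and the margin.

Plan A: {South}: Z1→South 3·12=36, Z2→South 2·17=34, Z3→South 5·12=60, Z4→South 2·13=26. Service 156; fixed 42; total 198.
Plan B: {South, West}: Z1→South 3·12=36, Z2→South 2·17=34, Z3→West 2·12=24, Z4→South 2·13=26. Service 120; fixed 153; total 273.
Difference: |198 − 273| = 75.

Plan A is cheaper by 75.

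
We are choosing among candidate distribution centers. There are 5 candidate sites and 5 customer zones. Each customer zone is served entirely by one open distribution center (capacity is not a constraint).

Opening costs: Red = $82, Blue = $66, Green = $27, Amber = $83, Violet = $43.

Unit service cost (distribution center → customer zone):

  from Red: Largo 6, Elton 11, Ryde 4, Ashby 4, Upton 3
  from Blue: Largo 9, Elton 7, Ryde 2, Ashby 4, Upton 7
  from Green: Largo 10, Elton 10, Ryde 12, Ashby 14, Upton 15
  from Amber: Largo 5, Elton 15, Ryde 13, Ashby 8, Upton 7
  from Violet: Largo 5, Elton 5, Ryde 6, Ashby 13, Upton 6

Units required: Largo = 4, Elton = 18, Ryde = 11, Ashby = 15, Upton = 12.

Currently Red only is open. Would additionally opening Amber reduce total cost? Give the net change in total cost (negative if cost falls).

Current service cost with {Red}: 362.
Adding Amber: each customer zone re-picks its cheapest; new service cost 358, saving 4.
Extra fixed cost: 83. Net change = 83 − 4 = 79.
(Totals: 444 → 523.)

No — net change +79 (cost rises by 79).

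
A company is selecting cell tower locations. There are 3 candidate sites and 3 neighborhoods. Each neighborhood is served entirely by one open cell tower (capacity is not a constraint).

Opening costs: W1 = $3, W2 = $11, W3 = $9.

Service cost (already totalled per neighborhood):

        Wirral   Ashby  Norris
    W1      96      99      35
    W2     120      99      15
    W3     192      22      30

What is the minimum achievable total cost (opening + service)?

For any fixed open set, each neighborhood goes to its cheapest open site; total = fixed + service.
{W1, W2, W3}: Wirral→W1 96, Ashby→W3 22, Norris→W2 15. Service 133; fixed 23; total 156.
{W1, W3}: service 148 + fixed 12 = 160
{W2, W3}: Wirral→W2 120, Ashby→W3 22, Norris→W2 15. Service 157; fixed 20; total 177.
{W1}: service 230 + fixed 3 = 233
No other subset beats 156.

Minimum total cost: 156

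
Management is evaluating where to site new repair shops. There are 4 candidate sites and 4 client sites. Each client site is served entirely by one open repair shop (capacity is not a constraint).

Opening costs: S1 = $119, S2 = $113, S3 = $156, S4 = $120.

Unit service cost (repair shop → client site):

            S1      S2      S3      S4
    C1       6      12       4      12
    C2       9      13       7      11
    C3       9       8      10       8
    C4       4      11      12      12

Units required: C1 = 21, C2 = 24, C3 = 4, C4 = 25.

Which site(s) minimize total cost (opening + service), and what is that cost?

For any fixed open set, each client site goes to its cheapest open site; total = fixed + service.
{S1}: C1→S1 6·21=126, C2→S1 9·24=216, C3→S1 9·4=36, C4→S1 4·25=100. Service 478; fixed 119; total 597.
{S1, S3}: C1→S3 4·21=84, C2→S3 7·24=168, C3→S1 9·4=36, C4→S1 4·25=100. Service 388; fixed 275; total 663.
{S1, S2}: service 474 + fixed 232 = 706
{S1, S2, S3, S4}: C1→S3 4·21=84, C2→S3 7·24=168, C3→S2 8·4=32, C4→S1 4·25=100. Service 384; fixed 508; total 892.
No other subset beats 597.

Open S1 only; minimum total cost 597.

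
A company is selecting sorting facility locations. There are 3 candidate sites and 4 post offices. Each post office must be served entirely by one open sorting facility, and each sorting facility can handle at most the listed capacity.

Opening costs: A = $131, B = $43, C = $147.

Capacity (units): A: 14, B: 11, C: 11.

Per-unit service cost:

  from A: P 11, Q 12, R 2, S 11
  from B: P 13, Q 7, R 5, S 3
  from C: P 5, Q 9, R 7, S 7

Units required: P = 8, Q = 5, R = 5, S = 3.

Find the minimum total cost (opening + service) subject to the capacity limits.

Open {B, C}: P→C 5·8=40, Q→B 7·5=35, R→B 5·5=25, S→C 7·3=21.
Loads: B carries 10/11, C carries 11/11. Service 121; fixed 190; total 311.
Next best feasible plan costs 316.

Minimum total cost: 311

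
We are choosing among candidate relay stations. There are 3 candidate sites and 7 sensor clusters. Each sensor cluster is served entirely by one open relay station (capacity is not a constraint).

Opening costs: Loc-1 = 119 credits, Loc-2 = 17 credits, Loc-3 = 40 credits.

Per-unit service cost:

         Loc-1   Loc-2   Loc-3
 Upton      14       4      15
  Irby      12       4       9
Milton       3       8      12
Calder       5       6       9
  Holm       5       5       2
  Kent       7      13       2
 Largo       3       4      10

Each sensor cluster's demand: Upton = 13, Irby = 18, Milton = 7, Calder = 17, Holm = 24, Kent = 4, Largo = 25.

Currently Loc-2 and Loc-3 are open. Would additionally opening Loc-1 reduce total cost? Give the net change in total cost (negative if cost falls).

Current service cost with {Loc-2, Loc-3}: 438.
Adding Loc-1: each sensor cluster re-picks its cheapest; new service cost 361, saving 77.
Extra fixed cost: 119. Net change = 119 − 77 = 42.
(Totals: 495 → 537.)

No — net change +42 (cost rises by 42).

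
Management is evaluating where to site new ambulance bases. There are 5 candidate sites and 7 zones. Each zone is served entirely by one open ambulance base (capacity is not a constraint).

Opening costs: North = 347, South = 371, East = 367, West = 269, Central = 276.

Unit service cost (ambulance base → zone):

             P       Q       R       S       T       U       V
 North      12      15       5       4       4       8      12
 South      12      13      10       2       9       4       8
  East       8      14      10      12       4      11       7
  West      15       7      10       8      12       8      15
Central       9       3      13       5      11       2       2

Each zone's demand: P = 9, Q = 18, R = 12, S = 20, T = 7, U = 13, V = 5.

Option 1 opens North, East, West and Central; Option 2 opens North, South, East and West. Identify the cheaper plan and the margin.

Option 1: {North, East, West, Central}: P→East 8·9=72, Q→Central 3·18=54, R→North 5·12=60, S→North 4·20=80, T→North 4·7=28, U→Central 2·13=26, V→Central 2·5=10. Service 330; fixed 1259; total 1589.
Option 2: {North, South, East, West}: P→East 8·9=72, Q→West 7·18=126, R→North 5·12=60, S→South 2·20=40, T→North 4·7=28, U→South 4·13=52, V→East 7·5=35. Service 413; fixed 1354; total 1767.
Difference: |1589 − 1767| = 178.

Option 1 is cheaper by 178.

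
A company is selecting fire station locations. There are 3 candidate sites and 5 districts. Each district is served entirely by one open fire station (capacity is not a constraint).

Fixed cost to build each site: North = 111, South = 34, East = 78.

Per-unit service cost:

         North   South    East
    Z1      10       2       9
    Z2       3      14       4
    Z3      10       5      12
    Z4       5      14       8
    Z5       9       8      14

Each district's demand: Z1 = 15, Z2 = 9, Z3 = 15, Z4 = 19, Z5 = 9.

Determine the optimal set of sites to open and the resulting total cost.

Open North and South; minimum total cost 444.

For any fixed open set, each district goes to its cheapest open site; total = fixed + service.
{North, South}: Z1→South 2·15=30, Z2→North 3·9=27, Z3→South 5·15=75, Z4→North 5·19=95, Z5→South 8·9=72. Service 299; fixed 145; total 444.
{South, East}: service 365 + fixed 112 = 477
{North, South, East}: Z1→South 2·15=30, Z2→North 3·9=27, Z3→South 5·15=75, Z4→North 5·19=95, Z5→South 8·9=72. Service 299; fixed 223; total 522.
{South}: service 569 + fixed 34 = 603
(All 7 nonempty subsets were checked; North and South is lowest.)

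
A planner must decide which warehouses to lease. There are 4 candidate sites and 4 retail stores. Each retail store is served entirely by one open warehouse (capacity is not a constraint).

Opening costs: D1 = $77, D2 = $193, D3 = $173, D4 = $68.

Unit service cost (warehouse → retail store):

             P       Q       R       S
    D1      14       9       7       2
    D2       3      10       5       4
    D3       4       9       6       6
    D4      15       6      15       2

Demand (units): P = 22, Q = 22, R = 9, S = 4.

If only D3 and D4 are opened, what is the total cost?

Total cost: 523

Each retail store is assigned to its cheapest site among the open ones.
{D3, D4}: P→D3 4·22=88, Q→D4 6·22=132, R→D3 6·9=54, S→D4 2·4=8. Service 282; fixed 241; total 523.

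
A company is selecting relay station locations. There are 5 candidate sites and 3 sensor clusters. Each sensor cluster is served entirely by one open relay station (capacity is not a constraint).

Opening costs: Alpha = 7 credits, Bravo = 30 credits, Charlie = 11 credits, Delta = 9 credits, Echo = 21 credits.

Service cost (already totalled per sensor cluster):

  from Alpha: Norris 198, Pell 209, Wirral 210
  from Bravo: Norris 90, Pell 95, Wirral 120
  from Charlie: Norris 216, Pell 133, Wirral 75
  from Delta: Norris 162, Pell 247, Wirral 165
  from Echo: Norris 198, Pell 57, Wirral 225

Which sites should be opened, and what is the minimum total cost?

For any fixed open set, each sensor cluster goes to its cheapest open site; total = fixed + service.
{Bravo, Charlie, Echo}: Norris→Bravo 90, Pell→Echo 57, Wirral→Charlie 75. Service 222; fixed 62; total 284.
{Alpha, Bravo, Charlie, Echo}: service 222 + fixed 69 = 291
{Bravo, Charlie, Delta, Echo}: Norris→Bravo 90, Pell→Echo 57, Wirral→Charlie 75. Service 222; fixed 71; total 293.
{Alpha, Bravo, Charlie, Delta, Echo}: Norris→Bravo 90, Pell→Echo 57, Wirral→Charlie 75. Service 222; fixed 78; total 300.
No other subset beats 284.

Open Bravo, Charlie and Echo; minimum total cost 284.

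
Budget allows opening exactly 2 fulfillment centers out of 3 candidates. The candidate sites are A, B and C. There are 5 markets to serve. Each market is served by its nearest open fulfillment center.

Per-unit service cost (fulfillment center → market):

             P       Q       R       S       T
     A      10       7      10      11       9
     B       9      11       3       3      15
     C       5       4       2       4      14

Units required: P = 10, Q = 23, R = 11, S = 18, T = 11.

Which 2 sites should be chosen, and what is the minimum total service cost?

With exactly 2 open, each market uses its cheapest among the chosen.
{A, C}: P→C 5·10=50, Q→C 4·23=92, R→C 2·11=22, S→C 4·18=72, T→A 9·11=99. Service cost 335.
{B, C}: service cost 372
{A, B}: service cost 437
Among all 3 size-2 choices, {A, C} is lowest.

Choose A and C; total service cost 335.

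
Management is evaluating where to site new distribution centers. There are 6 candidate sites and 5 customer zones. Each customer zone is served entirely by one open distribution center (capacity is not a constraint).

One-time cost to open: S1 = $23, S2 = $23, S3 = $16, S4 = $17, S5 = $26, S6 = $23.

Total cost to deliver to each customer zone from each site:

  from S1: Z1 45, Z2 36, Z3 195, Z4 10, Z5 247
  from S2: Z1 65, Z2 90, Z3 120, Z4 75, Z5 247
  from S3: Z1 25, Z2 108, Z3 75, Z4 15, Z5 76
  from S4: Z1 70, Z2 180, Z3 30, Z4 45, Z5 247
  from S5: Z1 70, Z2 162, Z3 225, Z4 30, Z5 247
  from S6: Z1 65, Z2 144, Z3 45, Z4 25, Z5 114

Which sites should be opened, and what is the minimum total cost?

For any fixed open set, each customer zone goes to its cheapest open site; total = fixed + service.
{S1, S3, S4}: Z1→S3 25, Z2→S1 36, Z3→S4 30, Z4→S1 10, Z5→S3 76. Service 177; fixed 56; total 233.
{S1, S3, S6}: service 192 + fixed 62 = 254
{S1, S2, S3, S4}: service 177 + fixed 79 = 256
{S1, S2, S3, S4, S5, S6}: service 177 + fixed 128 = 305
No other subset beats 233.

Open S1, S3 and S4; minimum total cost 233.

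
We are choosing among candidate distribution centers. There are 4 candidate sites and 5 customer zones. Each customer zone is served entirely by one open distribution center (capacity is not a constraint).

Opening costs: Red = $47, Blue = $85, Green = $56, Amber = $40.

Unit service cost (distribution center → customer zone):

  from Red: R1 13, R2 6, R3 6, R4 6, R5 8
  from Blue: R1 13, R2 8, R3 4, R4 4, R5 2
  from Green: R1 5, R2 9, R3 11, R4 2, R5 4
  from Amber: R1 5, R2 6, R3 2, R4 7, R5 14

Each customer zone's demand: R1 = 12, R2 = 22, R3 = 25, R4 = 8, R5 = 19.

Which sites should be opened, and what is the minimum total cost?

For any fixed open set, each customer zone goes to its cheapest open site; total = fixed + service.
{Green, Amber}: R1→Green 5·12=60, R2→Amber 6·22=132, R3→Amber 2·25=50, R4→Green 2·8=16, R5→Green 4·19=76. Service 334; fixed 96; total 430.
{Blue, Amber}: R1→Amber 5·12=60, R2→Amber 6·22=132, R3→Amber 2·25=50, R4→Blue 4·8=32, R5→Blue 2·19=38. Service 312; fixed 125; total 437.
{Red, Green, Amber}: service 334 + fixed 143 = 477
{Red, Blue, Green, Amber}: service 296 + fixed 228 = 524
(All 15 nonempty subsets were checked; Green and Amber is lowest.)

Open Green and Amber; minimum total cost 430.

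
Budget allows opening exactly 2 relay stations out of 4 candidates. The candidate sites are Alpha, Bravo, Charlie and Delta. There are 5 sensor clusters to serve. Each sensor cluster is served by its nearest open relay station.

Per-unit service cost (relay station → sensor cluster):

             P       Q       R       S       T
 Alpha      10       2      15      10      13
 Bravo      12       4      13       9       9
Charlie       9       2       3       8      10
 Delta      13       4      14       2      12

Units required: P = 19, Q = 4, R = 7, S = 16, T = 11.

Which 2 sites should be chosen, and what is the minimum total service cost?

With exactly 2 open, each sensor cluster uses its cheapest among the chosen.
{Charlie, Delta}: P→Charlie 9·19=171, Q→Charlie 2·4=8, R→Charlie 3·7=21, S→Delta 2·16=32, T→Charlie 10·11=110. Service cost 342.
{Bravo, Charlie}: service cost 427
{Alpha, Charlie}: service cost 438
Among all 6 size-2 choices, {Charlie, Delta} is lowest.

Choose Charlie and Delta; total service cost 342.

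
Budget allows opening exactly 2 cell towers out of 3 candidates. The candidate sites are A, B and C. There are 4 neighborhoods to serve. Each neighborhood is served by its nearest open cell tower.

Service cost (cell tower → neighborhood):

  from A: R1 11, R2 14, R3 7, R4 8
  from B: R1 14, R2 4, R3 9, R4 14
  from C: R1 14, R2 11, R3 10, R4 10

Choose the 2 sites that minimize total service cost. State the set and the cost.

With exactly 2 open, each neighborhood uses its cheapest among the chosen.
{A, B}: R1→A 11, R2→B 4, R3→A 7, R4→A 8. Service cost 30.
{A, C}: service cost 37
{B, C}: service cost 37
Among all 3 size-2 choices, {A, B} is lowest.

Choose A and B; total service cost 30.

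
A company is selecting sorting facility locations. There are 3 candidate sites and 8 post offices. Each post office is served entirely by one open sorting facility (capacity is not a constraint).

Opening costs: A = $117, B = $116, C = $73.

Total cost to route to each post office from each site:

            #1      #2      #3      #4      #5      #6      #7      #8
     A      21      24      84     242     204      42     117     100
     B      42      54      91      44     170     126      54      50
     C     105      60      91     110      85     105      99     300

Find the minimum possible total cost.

Minimum total cost: 710

For any fixed open set, each post office goes to its cheapest open site; total = fixed + service.
{A, B, C}: #1→A 21, #2→A 24, #3→A 84, #4→B 44, #5→C 85, #6→A 42, #7→B 54, #8→B 50. Service 404; fixed 306; total 710.
{B, C}: service 525 + fixed 189 = 714
{A, B}: #1→A 21, #2→A 24, #3→A 84, #4→B 44, #5→B 170, #6→A 42, #7→B 54, #8→B 50. Service 489; fixed 233; total 722.
{C}: service 955 + fixed 73 = 1028
No other subset beats 710.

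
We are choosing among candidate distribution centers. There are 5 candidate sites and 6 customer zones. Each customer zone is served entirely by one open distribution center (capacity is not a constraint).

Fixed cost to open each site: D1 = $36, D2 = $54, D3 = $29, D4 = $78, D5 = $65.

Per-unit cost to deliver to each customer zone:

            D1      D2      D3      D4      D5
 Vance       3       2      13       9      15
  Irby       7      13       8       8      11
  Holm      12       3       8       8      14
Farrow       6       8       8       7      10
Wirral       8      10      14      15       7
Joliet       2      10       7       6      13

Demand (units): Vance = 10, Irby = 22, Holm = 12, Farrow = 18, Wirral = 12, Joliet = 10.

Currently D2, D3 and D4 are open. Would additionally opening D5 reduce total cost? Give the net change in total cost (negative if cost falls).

No — net change +29 (cost rises by 29).

Current service cost with {D2, D3, D4}: 538.
Adding D5: each customer zone re-picks its cheapest; new service cost 502, saving 36.
Extra fixed cost: 65. Net change = 65 − 36 = 29.
(Totals: 699 → 728.)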